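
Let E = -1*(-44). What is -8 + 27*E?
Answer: 1180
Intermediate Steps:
E = 44
-8 + 27*E = -8 + 27*44 = -8 + 1188 = 1180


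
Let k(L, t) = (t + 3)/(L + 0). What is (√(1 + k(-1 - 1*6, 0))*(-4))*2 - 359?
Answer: -359 - 16*√7/7 ≈ -365.05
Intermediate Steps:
k(L, t) = (3 + t)/L
(√(1 + k(-1 - 1*6, 0))*(-4))*2 - 359 = (√(1 + (3 + 0)/(-1 - 1*6))*(-4))*2 - 359 = (√(1 + 3/(-1 - 6))*(-4))*2 - 359 = (√(1 + 3/(-7))*(-4))*2 - 359 = (√(1 - ⅐*3)*(-4))*2 - 359 = (√(1 - 3/7)*(-4))*2 - 359 = (√(4/7)*(-4))*2 - 359 = ((2*√7/7)*(-4))*2 - 359 = -8*√7/7*2 - 359 = -16*√7/7 - 359 = -359 - 16*√7/7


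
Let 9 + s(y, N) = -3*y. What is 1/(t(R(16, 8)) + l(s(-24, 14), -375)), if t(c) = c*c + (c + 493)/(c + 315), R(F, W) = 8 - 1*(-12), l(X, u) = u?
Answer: 335/8888 ≈ 0.037691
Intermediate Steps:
s(y, N) = -9 - 3*y
R(F, W) = 20 (R(F, W) = 8 + 12 = 20)
t(c) = c**2 + (493 + c)/(315 + c)
1/(t(R(16, 8)) + l(s(-24, 14), -375)) = 1/((493 + 20 + 20**3 + 315*20**2)/(315 + 20) - 375) = 1/((493 + 20 + 8000 + 315*400)/335 - 375) = 1/((493 + 20 + 8000 + 126000)/335 - 375) = 1/((1/335)*134513 - 375) = 1/(134513/335 - 375) = 1/(8888/335) = 335/8888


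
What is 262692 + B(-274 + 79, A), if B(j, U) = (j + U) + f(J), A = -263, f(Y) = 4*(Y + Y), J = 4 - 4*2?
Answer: 262202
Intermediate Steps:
J = -4 (J = 4 - 8 = -4)
f(Y) = 8*Y (f(Y) = 4*(2*Y) = 8*Y)
B(j, U) = -32 + U + j (B(j, U) = (j + U) + 8*(-4) = (U + j) - 32 = -32 + U + j)
262692 + B(-274 + 79, A) = 262692 + (-32 - 263 + (-274 + 79)) = 262692 + (-32 - 263 - 195) = 262692 - 490 = 262202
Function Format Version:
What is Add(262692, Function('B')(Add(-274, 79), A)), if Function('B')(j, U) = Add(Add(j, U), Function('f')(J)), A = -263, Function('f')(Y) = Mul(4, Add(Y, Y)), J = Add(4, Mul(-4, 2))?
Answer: 262202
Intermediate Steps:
J = -4 (J = Add(4, -8) = -4)
Function('f')(Y) = Mul(8, Y) (Function('f')(Y) = Mul(4, Mul(2, Y)) = Mul(8, Y))
Function('B')(j, U) = Add(-32, U, j) (Function('B')(j, U) = Add(Add(j, U), Mul(8, -4)) = Add(Add(U, j), -32) = Add(-32, U, j))
Add(262692, Function('B')(Add(-274, 79), A)) = Add(262692, Add(-32, -263, Add(-274, 79))) = Add(262692, Add(-32, -263, -195)) = Add(262692, -490) = 262202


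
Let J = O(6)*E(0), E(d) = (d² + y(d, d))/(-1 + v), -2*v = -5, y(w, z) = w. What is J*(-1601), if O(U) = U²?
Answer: 0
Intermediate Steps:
v = 5/2 (v = -½*(-5) = 5/2 ≈ 2.5000)
E(d) = 2*d/3 + 2*d²/3 (E(d) = (d² + d)/(-1 + 5/2) = (d + d²)/(3/2) = (d + d²)*(⅔) = 2*d/3 + 2*d²/3)
J = 0 (J = 6²*((⅔)*0*(1 + 0)) = 36*((⅔)*0*1) = 36*0 = 0)
J*(-1601) = 0*(-1601) = 0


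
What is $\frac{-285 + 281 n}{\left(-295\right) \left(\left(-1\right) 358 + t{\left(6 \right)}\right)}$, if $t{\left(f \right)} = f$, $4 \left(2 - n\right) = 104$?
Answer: $- \frac{639}{9440} \approx -0.067691$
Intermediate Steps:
$n = -24$ ($n = 2 - 26 = -24$)
$\frac{-285 + 281 n}{\left(-295\right) \left(\left(-1\right) 358 + t{\left(6 \right)}\right)} = \frac{-285 + 281 \left(-24\right)}{\left(-295\right) \left(\left(-1\right) 358 + 6\right)} = \frac{-285 - 6744}{\left(-295\right) \left(-358 + 6\right)} = - \frac{7029}{\left(-295\right) \left(-352\right)} = - \frac{7029}{103840} = \left(-7029\right) \frac{1}{103840} = - \frac{639}{9440}$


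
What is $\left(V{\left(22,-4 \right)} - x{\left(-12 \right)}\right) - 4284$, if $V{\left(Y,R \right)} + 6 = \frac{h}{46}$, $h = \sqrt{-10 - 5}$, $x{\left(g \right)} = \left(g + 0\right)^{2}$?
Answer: $-4434 + \frac{i \sqrt{15}}{46} \approx -4434.0 + 0.084195 i$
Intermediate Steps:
$x{\left(g \right)} = g^{2}$
$h = i \sqrt{15}$ ($h = \sqrt{-15} = i \sqrt{15} \approx 3.873 i$)
$V{\left(Y,R \right)} = -6 + \frac{i \sqrt{15}}{46}$
$\left(V{\left(22,-4 \right)} - x{\left(-12 \right)}\right) - 4284 = \left(\left(-6 + \frac{i \sqrt{15}}{46}\right) - \left(-12\right)^{2}\right) - 4284 = \left(\left(-6 + \frac{i \sqrt{15}}{46}\right) - 144\right) - 4284 = \left(-150 + \frac{i \sqrt{15}}{46}\right) - 4284 = -4434 + \frac{i \sqrt{15}}{46}$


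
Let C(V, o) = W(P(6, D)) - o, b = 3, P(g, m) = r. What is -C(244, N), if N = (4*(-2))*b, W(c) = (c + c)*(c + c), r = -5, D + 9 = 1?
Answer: -124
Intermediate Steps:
D = -8 (D = -9 + 1 = -8)
P(g, m) = -5
W(c) = 4*c**2 (W(c) = (2*c)*(2*c) = 4*c**2)
N = -24 (N = (4*(-2))*3 = -8*3 = -24)
C(V, o) = 100 - o (C(V, o) = 4*(-5)**2 - o = 4*25 - o = 100 - o)
-C(244, N) = -(100 - 1*(-24)) = -(100 + 24) = -1*124 = -124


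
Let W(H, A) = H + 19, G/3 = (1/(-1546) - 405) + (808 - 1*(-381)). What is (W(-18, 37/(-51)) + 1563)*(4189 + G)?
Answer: 7907883506/773 ≈ 1.0230e+7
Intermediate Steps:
G = 3636189/1546 (G = 3*((1/(-1546) - 405) + (808 - 1*(-381))) = 3*((-1/1546 - 405) + (808 + 381)) = 3*(-626131/1546 + 1189) = 3*(1212063/1546) = 3636189/1546 ≈ 2352.0)
W(H, A) = 19 + H
(W(-18, 37/(-51)) + 1563)*(4189 + G) = ((19 - 18) + 1563)*(4189 + 3636189/1546) = (1 + 1563)*(10112383/1546) = 1564*(10112383/1546) = 7907883506/773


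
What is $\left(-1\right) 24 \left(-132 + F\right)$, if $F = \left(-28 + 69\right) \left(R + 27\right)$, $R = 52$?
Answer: $-74568$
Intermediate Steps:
$F = 3239$ ($F = \left(-28 + 69\right) \left(52 + 27\right) = 41 \cdot 79 = 3239$)
$\left(-1\right) 24 \left(-132 + F\right) = \left(-1\right) 24 \left(-132 + 3239\right) = \left(-24\right) 3107 = -74568$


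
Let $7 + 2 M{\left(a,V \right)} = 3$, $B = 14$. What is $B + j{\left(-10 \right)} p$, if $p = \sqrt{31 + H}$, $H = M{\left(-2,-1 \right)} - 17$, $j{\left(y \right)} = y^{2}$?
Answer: $14 + 200 \sqrt{3} \approx 360.41$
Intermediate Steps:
$M{\left(a,V \right)} = -2$ ($M{\left(a,V \right)} = - \frac{7}{2} + \frac{1}{2} \cdot 3 = - \frac{7}{2} + \frac{3}{2} = -2$)
$H = -19$ ($H = -2 - 17 = -19$)
$p = 2 \sqrt{3}$ ($p = \sqrt{31 - 19} = \sqrt{12} = 2 \sqrt{3} \approx 3.4641$)
$B + j{\left(-10 \right)} p = 14 + \left(-10\right)^{2} \cdot 2 \sqrt{3} = 14 + 100 \cdot 2 \sqrt{3} = 14 + 200 \sqrt{3}$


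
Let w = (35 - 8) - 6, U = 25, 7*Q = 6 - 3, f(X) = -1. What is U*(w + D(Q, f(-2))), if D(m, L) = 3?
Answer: 600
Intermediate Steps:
Q = 3/7 (Q = (6 - 3)/7 = (⅐)*3 = 3/7 ≈ 0.42857)
w = 21 (w = 27 - 6 = 21)
U*(w + D(Q, f(-2))) = 25*(21 + 3) = 25*24 = 600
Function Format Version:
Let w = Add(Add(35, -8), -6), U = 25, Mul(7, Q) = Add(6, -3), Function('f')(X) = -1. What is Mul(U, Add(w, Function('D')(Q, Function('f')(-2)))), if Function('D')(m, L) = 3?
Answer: 600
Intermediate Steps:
Q = Rational(3, 7) (Q = Mul(Rational(1, 7), Add(6, -3)) = Mul(Rational(1, 7), 3) = Rational(3, 7) ≈ 0.42857)
w = 21 (w = Add(27, -6) = 21)
Mul(U, Add(w, Function('D')(Q, Function('f')(-2)))) = Mul(25, Add(21, 3)) = Mul(25, 24) = 600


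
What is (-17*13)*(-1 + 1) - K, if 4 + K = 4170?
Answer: -4166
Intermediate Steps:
K = 4166 (K = -4 + 4170 = 4166)
(-17*13)*(-1 + 1) - K = (-17*13)*(-1 + 1) - 1*4166 = -221*0 - 4166 = 0 - 4166 = -4166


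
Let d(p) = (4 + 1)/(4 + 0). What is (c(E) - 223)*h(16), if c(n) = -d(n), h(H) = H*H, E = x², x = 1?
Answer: -57408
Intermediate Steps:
E = 1 (E = 1² = 1)
h(H) = H²
d(p) = 5/4
c(n) = -5/4 (c(n) = -1*5/4 = -5/4)
(c(E) - 223)*h(16) = (-5/4 - 223)*16² = -897/4*256 = -57408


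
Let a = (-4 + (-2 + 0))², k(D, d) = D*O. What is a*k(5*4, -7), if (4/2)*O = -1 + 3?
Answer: 720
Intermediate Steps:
O = 1 (O = (-1 + 3)/2 = (½)*2 = 1)
k(D, d) = D (k(D, d) = D*1 = D)
a = 36 (a = (-4 - 2)² = (-6)² = 36)
a*k(5*4, -7) = 36*(5*4) = 36*20 = 720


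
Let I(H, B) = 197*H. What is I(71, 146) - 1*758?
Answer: 13229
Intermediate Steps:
I(71, 146) - 1*758 = 197*71 - 1*758 = 13987 - 758 = 13229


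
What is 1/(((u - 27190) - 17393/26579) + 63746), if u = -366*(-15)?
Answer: 26579/1117523241 ≈ 2.3784e-5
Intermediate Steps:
u = 5490
1/(((u - 27190) - 17393/26579) + 63746) = 1/(((5490 - 27190) - 17393/26579) + 63746) = 1/((-21700 - 17393*1/26579) + 63746) = 1/((-21700 - 17393/26579) + 63746) = 1/(-576781693/26579 + 63746) = 1/(1117523241/26579) = 26579/1117523241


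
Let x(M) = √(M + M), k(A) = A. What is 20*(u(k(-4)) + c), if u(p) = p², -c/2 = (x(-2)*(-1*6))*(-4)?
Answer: 320 - 1920*I ≈ 320.0 - 1920.0*I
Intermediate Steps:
x(M) = √2*√M (x(M) = √(2*M) = √2*√M)
c = -96*I (c = -2*(√2*√(-2))*(-1*6)*(-4) = -2*(√2*(I*√2))*(-6)*(-4) = -2*(2*I)*(-6)*(-4) = -2*(-12*I)*(-4) = -96*I ≈ -96.0*I)
20*(u(k(-4)) + c) = 20*((-4)² - 96*I) = 20*(16 - 96*I) = 320 - 1920*I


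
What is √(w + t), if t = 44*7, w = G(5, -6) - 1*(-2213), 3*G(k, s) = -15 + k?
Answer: √22659/3 ≈ 50.176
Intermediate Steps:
G(k, s) = -5 + k/3 (G(k, s) = (-15 + k)/3 = -5 + k/3)
w = 6629/3 (w = (-5 + (⅓)*5) - 1*(-2213) = (-5 + 5/3) + 2213 = -10/3 + 2213 = 6629/3 ≈ 2209.7)
t = 308
√(w + t) = √(6629/3 + 308) = √(7553/3) = √22659/3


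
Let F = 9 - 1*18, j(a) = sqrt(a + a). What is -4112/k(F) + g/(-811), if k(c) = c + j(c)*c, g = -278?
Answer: 3382370/138681 - 4112*I*sqrt(2)/57 ≈ 24.39 - 102.02*I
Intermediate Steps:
j(a) = sqrt(2)*sqrt(a) (j(a) = sqrt(2*a) = sqrt(2)*sqrt(a))
F = -9 (F = 9 - 18 = -9)
k(c) = c + sqrt(2)*c**(3/2) (k(c) = c + (sqrt(2)*sqrt(c))*c = c + sqrt(2)*c**(3/2))
-4112/k(F) + g/(-811) = -4112/(-9 + sqrt(2)*(-9)**(3/2)) - 278/(-811) = -4112/(-9 + sqrt(2)*(-27*I)) - 278*(-1/811) = -4112/(-9 - 27*I*sqrt(2)) + 278/811 = 278/811 - 4112/(-9 - 27*I*sqrt(2))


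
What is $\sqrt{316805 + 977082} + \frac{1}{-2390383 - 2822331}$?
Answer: $- \frac{1}{5212714} + \sqrt{1293887} \approx 1137.5$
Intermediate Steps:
$\sqrt{316805 + 977082} + \frac{1}{-2390383 - 2822331} = \sqrt{1293887} + \frac{1}{-5212714} = \sqrt{1293887} - \frac{1}{5212714} = - \frac{1}{5212714} + \sqrt{1293887}$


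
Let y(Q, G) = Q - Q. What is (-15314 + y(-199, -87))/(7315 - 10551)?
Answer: 7657/1618 ≈ 4.7324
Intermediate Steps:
y(Q, G) = 0
(-15314 + y(-199, -87))/(7315 - 10551) = (-15314 + 0)/(7315 - 10551) = -15314/(-3236) = -15314*(-1/3236) = 7657/1618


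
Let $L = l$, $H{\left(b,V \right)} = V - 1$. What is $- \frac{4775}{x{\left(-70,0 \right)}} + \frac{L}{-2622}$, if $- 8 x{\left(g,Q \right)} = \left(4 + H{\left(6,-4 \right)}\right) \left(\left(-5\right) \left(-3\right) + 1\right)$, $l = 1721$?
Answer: $- \frac{3130873}{1311} \approx -2388.2$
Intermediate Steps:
$H{\left(b,V \right)} = -1 + V$ ($H{\left(b,V \right)} = V - 1 = -1 + V$)
$L = 1721$
$x{\left(g,Q \right)} = 2$ ($x{\left(g,Q \right)} = - \frac{\left(4 - 5\right) \left(\left(-5\right) \left(-3\right) + 1\right)}{8} = - \frac{\left(4 - 5\right) \left(15 + 1\right)}{8} = - \frac{\left(-1\right) 16}{8} = \left(- \frac{1}{8}\right) \left(-16\right) = 2$)
$- \frac{4775}{x{\left(-70,0 \right)}} + \frac{L}{-2622} = - \frac{4775}{2} + \frac{1721}{-2622} = \left(-4775\right) \frac{1}{2} + 1721 \left(- \frac{1}{2622}\right) = - \frac{4775}{2} - \frac{1721}{2622} = - \frac{3130873}{1311}$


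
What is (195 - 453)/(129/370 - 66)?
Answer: 31820/8097 ≈ 3.9299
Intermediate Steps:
(195 - 453)/(129/370 - 66) = -258/(129*(1/370) - 66) = -258/(129/370 - 66) = -258/(-24291/370) = -258*(-370/24291) = 31820/8097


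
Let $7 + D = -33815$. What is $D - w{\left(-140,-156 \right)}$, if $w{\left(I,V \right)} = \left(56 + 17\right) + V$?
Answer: $-33739$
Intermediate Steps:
$w{\left(I,V \right)} = 73 + V$
$D = -33822$ ($D = -7 - 33815 = -33822$)
$D - w{\left(-140,-156 \right)} = -33822 - \left(73 - 156\right) = -33822 - -83 = -33822 + 83 = -33739$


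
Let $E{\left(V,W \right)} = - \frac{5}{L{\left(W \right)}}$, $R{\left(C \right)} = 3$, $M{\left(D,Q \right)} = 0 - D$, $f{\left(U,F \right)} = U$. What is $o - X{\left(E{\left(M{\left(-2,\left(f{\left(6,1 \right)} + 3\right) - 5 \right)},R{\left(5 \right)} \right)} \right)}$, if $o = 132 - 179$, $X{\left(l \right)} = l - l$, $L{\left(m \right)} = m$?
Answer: $-47$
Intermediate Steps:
$M{\left(D,Q \right)} = - D$
$E{\left(V,W \right)} = - \frac{5}{W}$
$X{\left(l \right)} = 0$
$o = -47$ ($o = 132 - 179 = -47$)
$o - X{\left(E{\left(M{\left(-2,\left(f{\left(6,1 \right)} + 3\right) - 5 \right)},R{\left(5 \right)} \right)} \right)} = -47 - 0 = -47 + 0 = -47$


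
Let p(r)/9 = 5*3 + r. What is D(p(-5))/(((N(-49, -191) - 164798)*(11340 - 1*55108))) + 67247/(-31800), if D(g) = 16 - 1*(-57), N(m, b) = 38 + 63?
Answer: -3366299949373/1591867873700 ≈ -2.1147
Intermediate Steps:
p(r) = 135 + 9*r (p(r) = 9*(5*3 + r) = 9*(15 + r) = 135 + 9*r)
N(m, b) = 101
D(g) = 73 (D(g) = 16 + 57 = 73)
D(p(-5))/(((N(-49, -191) - 164798)*(11340 - 1*55108))) + 67247/(-31800) = 73/(((101 - 164798)*(11340 - 1*55108))) + 67247/(-31800) = 73/((-164697*(11340 - 55108))) + 67247*(-1/31800) = 73/((-164697*(-43768))) - 67247/31800 = 73/7208458296 - 67247/31800 = -3366299949373/1591867873700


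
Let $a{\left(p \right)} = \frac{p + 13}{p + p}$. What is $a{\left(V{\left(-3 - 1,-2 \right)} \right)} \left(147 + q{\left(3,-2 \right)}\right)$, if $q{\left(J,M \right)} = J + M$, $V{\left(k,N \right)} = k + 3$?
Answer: $-888$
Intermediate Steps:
$V{\left(k,N \right)} = 3 + k$
$a{\left(p \right)} = \frac{13 + p}{2 p}$
$a{\left(V{\left(-3 - 1,-2 \right)} \right)} \left(147 + q{\left(3,-2 \right)}\right) = \frac{13 + \left(3 - 4\right)}{2 \left(3 - 4\right)} \left(147 + \left(3 - 2\right)\right) = \frac{13 + \left(3 - 4\right)}{2 \left(3 - 4\right)} \left(147 + 1\right) = \frac{13 + \left(3 - 4\right)}{2 \left(3 - 4\right)} 148 = \frac{13 - 1}{2 \left(-1\right)} 148 = \frac{1}{2} \left(-1\right) 12 \cdot 148 = \left(-6\right) 148 = -888$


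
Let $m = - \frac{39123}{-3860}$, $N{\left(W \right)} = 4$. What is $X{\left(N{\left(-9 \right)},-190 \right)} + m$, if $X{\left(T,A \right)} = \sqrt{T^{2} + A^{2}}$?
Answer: $\frac{39123}{3860} + 2 \sqrt{9029} \approx 200.18$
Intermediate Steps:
$X{\left(T,A \right)} = \sqrt{A^{2} + T^{2}}$
$m = \frac{39123}{3860}$ ($m = \left(-39123\right) \left(- \frac{1}{3860}\right) = \frac{39123}{3860} \approx 10.135$)
$X{\left(N{\left(-9 \right)},-190 \right)} + m = \sqrt{\left(-190\right)^{2} + 4^{2}} + \frac{39123}{3860} = \sqrt{36100 + 16} + \frac{39123}{3860} = \sqrt{36116} + \frac{39123}{3860} = 2 \sqrt{9029} + \frac{39123}{3860} = \frac{39123}{3860} + 2 \sqrt{9029}$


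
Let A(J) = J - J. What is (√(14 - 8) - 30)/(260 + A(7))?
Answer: -3/26 + √6/260 ≈ -0.10596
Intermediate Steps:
A(J) = 0
(√(14 - 8) - 30)/(260 + A(7)) = (√(14 - 8) - 30)/(260 + 0) = (√6 - 30)/260 = (-30 + √6)/260 = -3/26 + √6/260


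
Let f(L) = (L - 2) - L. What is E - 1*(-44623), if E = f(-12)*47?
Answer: 44529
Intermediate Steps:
f(L) = -2 (f(L) = (-2 + L) - L = -2)
E = -94 (E = -2*47 = -94)
E - 1*(-44623) = -94 - 1*(-44623) = -94 + 44623 = 44529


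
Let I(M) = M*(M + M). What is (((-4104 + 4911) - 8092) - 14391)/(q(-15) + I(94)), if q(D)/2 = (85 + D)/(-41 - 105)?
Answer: -791174/644993 ≈ -1.2266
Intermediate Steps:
I(M) = 2*M² (I(M) = M*(2*M) = 2*M²)
q(D) = -85/73 - D/73 (q(D) = 2*((85 + D)/(-41 - 105)) = 2*((85 + D)/(-146)) = 2*((85 + D)*(-1/146)) = 2*(-85/146 - D/146) = -85/73 - D/73)
(((-4104 + 4911) - 8092) - 14391)/(q(-15) + I(94)) = (((-4104 + 4911) - 8092) - 14391)/((-85/73 - 1/73*(-15)) + 2*94²) = ((807 - 8092) - 14391)/((-85/73 + 15/73) + 2*8836) = (-7285 - 14391)/(-70/73 + 17672) = -21676/1289986/73 = -21676*73/1289986 = -791174/644993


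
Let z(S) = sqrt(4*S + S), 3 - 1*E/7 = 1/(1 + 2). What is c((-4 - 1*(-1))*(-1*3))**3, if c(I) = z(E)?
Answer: 560*sqrt(210)/9 ≈ 901.69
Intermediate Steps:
E = 56/3 (E = 21 - 7/(1 + 2) = 21 - 7/3 = 56/3 ≈ 18.667)
z(S) = sqrt(5)*sqrt(S) (z(S) = sqrt(5*S) = sqrt(5)*sqrt(S))
c(I) = 2*sqrt(210)/3 (c(I) = sqrt(5)*sqrt(56/3) = sqrt(5)*(2*sqrt(42)/3) = 2*sqrt(210)/3)
c((-4 - 1*(-1))*(-1*3))**3 = (2*sqrt(210)/3)**3 = 560*sqrt(210)/9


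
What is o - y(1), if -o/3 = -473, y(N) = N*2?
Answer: 1417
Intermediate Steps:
y(N) = 2*N
o = 1419 (o = -3*(-473) = 1419)
o - y(1) = 1419 - 2 = 1417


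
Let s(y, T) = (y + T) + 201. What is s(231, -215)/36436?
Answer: 217/36436 ≈ 0.0059557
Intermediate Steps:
s(y, T) = 201 + T + y (s(y, T) = (T + y) + 201 = 201 + T + y)
s(231, -215)/36436 = (201 - 215 + 231)/36436 = 217*(1/36436) = 217/36436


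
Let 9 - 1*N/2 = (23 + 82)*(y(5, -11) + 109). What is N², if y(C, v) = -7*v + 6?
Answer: 1624251204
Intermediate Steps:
y(C, v) = 6 - 7*v
N = -40302 (N = 18 - 2*(23 + 82)*((6 - 7*(-11)) + 109) = 18 - 210*((6 + 77) + 109) = 18 - 210*(83 + 109) = 18 - 210*192 = 18 - 2*20160 = 18 - 40320 = -40302)
N² = (-40302)² = 1624251204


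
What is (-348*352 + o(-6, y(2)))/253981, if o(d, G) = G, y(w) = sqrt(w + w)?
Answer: -122494/253981 ≈ -0.48230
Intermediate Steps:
y(w) = sqrt(2)*sqrt(w) (y(w) = sqrt(2*w) = sqrt(2)*sqrt(w))
(-348*352 + o(-6, y(2)))/253981 = (-348*352 + sqrt(2)*sqrt(2))/253981 = (-122496 + 2)*(1/253981) = -122494*1/253981 = -122494/253981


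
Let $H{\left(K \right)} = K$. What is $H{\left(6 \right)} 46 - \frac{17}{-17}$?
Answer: $277$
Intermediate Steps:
$H{\left(6 \right)} 46 - \frac{17}{-17} = 6 \cdot 46 - \frac{17}{-17} = 276 - -1 = 276 + 1 = 277$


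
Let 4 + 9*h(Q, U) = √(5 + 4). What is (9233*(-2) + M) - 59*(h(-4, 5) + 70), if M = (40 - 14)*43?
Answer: -193243/9 ≈ -21471.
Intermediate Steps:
M = 1118 (M = 26*43 = 1118)
h(Q, U) = -⅑ (h(Q, U) = -4/9 + √(5 + 4)/9 = -4/9 + √9/9 = -4/9 + (⅑)*3 = -4/9 + ⅓ = -⅑)
(9233*(-2) + M) - 59*(h(-4, 5) + 70) = (9233*(-2) + 1118) - 59*(-⅑ + 70) = (-18466 + 1118) - 59*629/9 = -17348 - 37111/9 = -193243/9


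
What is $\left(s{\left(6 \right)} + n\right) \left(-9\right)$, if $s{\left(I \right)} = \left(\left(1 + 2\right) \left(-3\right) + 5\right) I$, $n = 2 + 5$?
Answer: $153$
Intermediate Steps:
$n = 7$
$s{\left(I \right)} = - 4 I$ ($s{\left(I \right)} = \left(3 \left(-3\right) + 5\right) I = \left(-9 + 5\right) I = - 4 I$)
$\left(s{\left(6 \right)} + n\right) \left(-9\right) = \left(\left(-4\right) 6 + 7\right) \left(-9\right) = \left(-24 + 7\right) \left(-9\right) = \left(-17\right) \left(-9\right) = 153$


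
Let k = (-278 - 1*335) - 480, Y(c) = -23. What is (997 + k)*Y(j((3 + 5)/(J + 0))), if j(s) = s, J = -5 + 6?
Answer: 2208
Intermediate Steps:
J = 1
k = -1093 (k = (-278 - 335) - 480 = -613 - 480 = -1093)
(997 + k)*Y(j((3 + 5)/(J + 0))) = (997 - 1093)*(-23) = -96*(-23) = 2208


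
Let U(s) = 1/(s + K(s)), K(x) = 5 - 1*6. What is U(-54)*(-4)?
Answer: 4/55 ≈ 0.072727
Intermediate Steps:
K(x) = -1 (K(x) = 5 - 6 = -1)
U(s) = 1/(-1 + s) (U(s) = 1/(s - 1) = 1/(-1 + s))
U(-54)*(-4) = -4/(-1 - 54) = -4/(-55) = -1/55*(-4) = 4/55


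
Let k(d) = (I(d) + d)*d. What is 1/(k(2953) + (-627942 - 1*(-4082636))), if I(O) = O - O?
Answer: 1/12174903 ≈ 8.2136e-8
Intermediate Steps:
I(O) = 0
k(d) = d² (k(d) = (0 + d)*d = d*d = d²)
1/(k(2953) + (-627942 - 1*(-4082636))) = 1/(2953² + (-627942 - 1*(-4082636))) = 1/(8720209 + (-627942 + 4082636)) = 1/(8720209 + 3454694) = 1/12174903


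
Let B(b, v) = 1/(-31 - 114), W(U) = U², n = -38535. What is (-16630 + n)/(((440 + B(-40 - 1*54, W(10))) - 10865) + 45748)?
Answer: -7998925/5121834 ≈ -1.5617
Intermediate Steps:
B(b, v) = -1/145 (B(b, v) = 1/(-145) = -1/145)
(-16630 + n)/(((440 + B(-40 - 1*54, W(10))) - 10865) + 45748) = (-16630 - 38535)/(((440 - 1/145) - 10865) + 45748) = -55165/((63799/145 - 10865) + 45748) = -55165/(-1511626/145 + 45748) = -55165/5121834/145 = -55165*145/5121834 = -7998925/5121834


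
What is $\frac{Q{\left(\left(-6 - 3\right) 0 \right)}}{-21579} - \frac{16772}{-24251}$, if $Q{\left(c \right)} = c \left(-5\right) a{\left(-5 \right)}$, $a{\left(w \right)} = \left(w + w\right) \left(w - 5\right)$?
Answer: $\frac{16772}{24251} \approx 0.6916$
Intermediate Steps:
$a{\left(w \right)} = 2 w \left(-5 + w\right)$
$Q{\left(c \right)} = - 500 c$ ($Q{\left(c \right)} = c \left(-5\right) 2 \left(-5\right) \left(-5 - 5\right) = - 5 c 2 \left(-5\right) \left(-10\right) = - 5 c 100 = - 500 c$)
$\frac{Q{\left(\left(-6 - 3\right) 0 \right)}}{-21579} - \frac{16772}{-24251} = \frac{\left(-500\right) \left(-6 - 3\right) 0}{-21579} - \frac{16772}{-24251} = - 500 \left(\left(-9\right) 0\right) \left(- \frac{1}{21579}\right) - - \frac{16772}{24251} = \left(-500\right) 0 \left(- \frac{1}{21579}\right) + \frac{16772}{24251} = 0 \left(- \frac{1}{21579}\right) + \frac{16772}{24251} = 0 + \frac{16772}{24251} = \frac{16772}{24251}$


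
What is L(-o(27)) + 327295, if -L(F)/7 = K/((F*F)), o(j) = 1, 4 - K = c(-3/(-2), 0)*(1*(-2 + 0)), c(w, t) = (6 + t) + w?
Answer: 327162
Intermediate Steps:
c(w, t) = 6 + t + w
K = 19 (K = 4 - (6 + 0 - 3/(-2))*1*(-2 + 0) = 4 - (6 + 0 - 3*(-½))*1*(-2) = 4 - (6 + 0 + 3/2)*(-2) = 4 - 15*(-2)/2 = 4 - 1*(-15) = 4 + 15 = 19)
L(F) = -133/F² (L(F) = -133/(F*F) = -133/(F²) = -133/F²)
L(-o(27)) + 327295 = -133/(-1*1)² + 327295 = -133/(-1)² + 327295 = -133*1 + 327295 = -133 + 327295 = 327162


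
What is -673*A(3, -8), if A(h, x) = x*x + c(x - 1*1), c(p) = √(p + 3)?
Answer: -43072 - 673*I*√6 ≈ -43072.0 - 1648.5*I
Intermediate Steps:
c(p) = √(3 + p)
A(h, x) = x² + √(2 + x) (A(h, x) = x*x + √(3 + (x - 1*1)) = x² + √(3 + (x - 1)) = x² + √(3 + (-1 + x)) = x² + √(2 + x))
-673*A(3, -8) = -673*((-8)² + √(2 - 8)) = -673*(64 + √(-6)) = -673*(64 + I*√6) = -43072 - 673*I*√6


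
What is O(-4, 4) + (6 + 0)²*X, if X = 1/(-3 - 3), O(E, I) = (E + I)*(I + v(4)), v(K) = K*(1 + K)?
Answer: -6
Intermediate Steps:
O(E, I) = (20 + I)*(E + I) (O(E, I) = (E + I)*(I + 4*(1 + 4)) = (E + I)*(I + 4*5) = (E + I)*(I + 20) = (E + I)*(20 + I) = (20 + I)*(E + I))
X = -⅙ (X = 1/(-6) = -⅙ ≈ -0.16667)
O(-4, 4) + (6 + 0)²*X = (4² + 20*(-4) + 20*4 - 4*4) + (6 + 0)²*(-⅙) = (16 - 80 + 80 - 16) + 6²*(-⅙) = 0 + 36*(-⅙) = 0 - 6 = -6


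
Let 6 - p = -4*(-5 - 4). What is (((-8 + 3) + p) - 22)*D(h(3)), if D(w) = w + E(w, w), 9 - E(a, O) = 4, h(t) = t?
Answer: -456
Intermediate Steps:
E(a, O) = 5 (E(a, O) = 9 - 1*4 = 9 - 4 = 5)
p = -30 (p = 6 - (-4)*(-5 - 4) = 6 - (-4)*(-9) = 6 - 1*36 = 6 - 36 = -30)
D(w) = 5 + w (D(w) = w + 5 = 5 + w)
(((-8 + 3) + p) - 22)*D(h(3)) = (((-8 + 3) - 30) - 22)*(5 + 3) = ((-5 - 30) - 22)*8 = (-35 - 22)*8 = -57*8 = -456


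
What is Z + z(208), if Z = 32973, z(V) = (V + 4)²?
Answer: 77917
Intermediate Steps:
z(V) = (4 + V)²
Z + z(208) = 32973 + (4 + 208)² = 32973 + 212² = 32973 + 44944 = 77917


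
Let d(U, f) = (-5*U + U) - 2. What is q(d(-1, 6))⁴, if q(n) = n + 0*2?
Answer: 16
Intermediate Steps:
d(U, f) = -2 - 4*U (d(U, f) = -4*U - 2 = -2 - 4*U)
q(n) = n (q(n) = n + 0 = n)
q(d(-1, 6))⁴ = (-2 - 4*(-1))⁴ = (-2 + 4)⁴ = 2⁴ = 16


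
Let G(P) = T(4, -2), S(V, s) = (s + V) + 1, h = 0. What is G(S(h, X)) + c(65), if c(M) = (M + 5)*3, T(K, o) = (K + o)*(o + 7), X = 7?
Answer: 220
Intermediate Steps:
S(V, s) = 1 + V + s (S(V, s) = (V + s) + 1 = 1 + V + s)
T(K, o) = (7 + o)*(K + o) (T(K, o) = (K + o)*(7 + o) = (7 + o)*(K + o))
G(P) = 10 (G(P) = (-2)**2 + 7*4 + 7*(-2) + 4*(-2) = 4 + 28 - 14 - 8 = 10)
c(M) = 15 + 3*M (c(M) = (5 + M)*3 = 15 + 3*M)
G(S(h, X)) + c(65) = 10 + (15 + 3*65) = 10 + (15 + 195) = 10 + 210 = 220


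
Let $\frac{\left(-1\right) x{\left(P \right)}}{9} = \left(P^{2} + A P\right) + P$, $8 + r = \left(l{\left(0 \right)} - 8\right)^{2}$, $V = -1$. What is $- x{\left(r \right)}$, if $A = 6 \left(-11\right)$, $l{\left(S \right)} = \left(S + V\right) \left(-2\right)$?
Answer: $-9324$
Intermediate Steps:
$l{\left(S \right)} = 2 - 2 S$ ($l{\left(S \right)} = \left(S - 1\right) \left(-2\right) = \left(-1 + S\right) \left(-2\right) = 2 - 2 S$)
$A = -66$
$r = 28$ ($r = -8 + \left(\left(2 - 0\right) - 8\right)^{2} = -8 + \left(\left(2 + 0\right) - 8\right)^{2} = -8 + \left(2 - 8\right)^{2} = -8 + \left(-6\right)^{2} = -8 + 36 = 28$)
$x{\left(P \right)} = - 9 P^{2} + 585 P$ ($x{\left(P \right)} = - 9 \left(\left(P^{2} - 66 P\right) + P\right) = - 9 \left(P^{2} - 65 P\right) = - 9 P^{2} + 585 P$)
$- x{\left(r \right)} = - 9 \cdot 28 \left(65 - 28\right) = - 9 \cdot 28 \cdot 37 = \left(-1\right) 9324 = -9324$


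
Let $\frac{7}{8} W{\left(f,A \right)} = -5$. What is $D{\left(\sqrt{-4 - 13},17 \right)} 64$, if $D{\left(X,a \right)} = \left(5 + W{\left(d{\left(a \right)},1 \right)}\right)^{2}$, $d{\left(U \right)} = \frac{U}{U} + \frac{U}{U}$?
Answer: $\frac{1600}{49} \approx 32.653$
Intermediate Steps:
$d{\left(U \right)} = 2$ ($d{\left(U \right)} = 1 + 1 = 2$)
$W{\left(f,A \right)} = - \frac{40}{7}$ ($W{\left(f,A \right)} = \frac{8}{7} \left(-5\right) = - \frac{40}{7}$)
$D{\left(X,a \right)} = \frac{25}{49}$ ($D{\left(X,a \right)} = \left(5 - \frac{40}{7}\right)^{2} = \left(- \frac{5}{7}\right)^{2} = \frac{25}{49}$)
$D{\left(\sqrt{-4 - 13},17 \right)} 64 = \frac{25}{49} \cdot 64 = \frac{1600}{49}$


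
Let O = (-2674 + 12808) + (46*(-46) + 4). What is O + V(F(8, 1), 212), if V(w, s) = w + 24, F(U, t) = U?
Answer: 8054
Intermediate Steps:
V(w, s) = 24 + w
O = 8022 (O = 10134 + (-2116 + 4) = 10134 - 2112 = 8022)
O + V(F(8, 1), 212) = 8022 + (24 + 8) = 8022 + 32 = 8054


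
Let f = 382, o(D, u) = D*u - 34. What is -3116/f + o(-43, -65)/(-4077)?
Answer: -6879317/778707 ≈ -8.8343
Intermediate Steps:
o(D, u) = -34 + D*u
-3116/f + o(-43, -65)/(-4077) = -3116/382 + (-34 - 43*(-65))/(-4077) = -3116*1/382 + (-34 + 2795)*(-1/4077) = -1558/191 + 2761*(-1/4077) = -1558/191 - 2761/4077 = -6879317/778707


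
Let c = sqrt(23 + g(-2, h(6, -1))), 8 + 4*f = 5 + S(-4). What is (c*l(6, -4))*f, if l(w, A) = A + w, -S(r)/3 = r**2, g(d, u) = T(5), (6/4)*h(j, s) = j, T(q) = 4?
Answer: -153*sqrt(3)/2 ≈ -132.50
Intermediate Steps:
h(j, s) = 2*j/3
g(d, u) = 4
S(r) = -3*r**2
f = -51/4 (f = -2 + (5 - 3*(-4)**2)/4 = -2 + (5 - 3*16)/4 = -2 + (5 - 48)/4 = -2 + (1/4)*(-43) = -2 - 43/4 = -51/4 ≈ -12.750)
c = 3*sqrt(3) (c = sqrt(23 + 4) = sqrt(27) = 3*sqrt(3) ≈ 5.1962)
(c*l(6, -4))*f = ((3*sqrt(3))*(-4 + 6))*(-51/4) = ((3*sqrt(3))*2)*(-51/4) = (6*sqrt(3))*(-51/4) = -153*sqrt(3)/2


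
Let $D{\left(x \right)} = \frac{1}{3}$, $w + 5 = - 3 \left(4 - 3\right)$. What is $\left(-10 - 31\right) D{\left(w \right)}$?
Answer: $- \frac{41}{3} \approx -13.667$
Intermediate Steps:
$w = -8$ ($w = -5 - 3 \left(4 - 3\right) = -5 - 3 = -8$)
$D{\left(x \right)} = \frac{1}{3}$
$\left(-10 - 31\right) D{\left(w \right)} = \left(-10 - 31\right) \frac{1}{3} = \left(-41\right) \frac{1}{3} = - \frac{41}{3}$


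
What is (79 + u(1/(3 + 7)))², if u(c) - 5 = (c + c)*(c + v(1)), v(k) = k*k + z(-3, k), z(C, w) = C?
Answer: 17480761/2500 ≈ 6992.3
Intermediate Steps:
v(k) = -3 + k² (v(k) = k*k - 3 = k² - 3 = -3 + k²)
u(c) = 5 + 2*c*(-2 + c) (u(c) = 5 + (c + c)*(c + (-3 + 1²)) = 5 + (2*c)*(c + (-3 + 1)) = 5 + (2*c)*(c - 2) = 5 + (2*c)*(-2 + c) = 5 + 2*c*(-2 + c))
(79 + u(1/(3 + 7)))² = (79 + (5 - 4/(3 + 7) + 2*(1/(3 + 7))²))² = (79 + (5 - 4/10 + 2*(1/10)²))² = (79 + (5 - 4*⅒ + 2*(⅒)²))² = (79 + (5 - ⅖ + 2*(1/100)))² = (79 + (5 - ⅖ + 1/50))² = (79 + 231/50)² = (4181/50)² = 17480761/2500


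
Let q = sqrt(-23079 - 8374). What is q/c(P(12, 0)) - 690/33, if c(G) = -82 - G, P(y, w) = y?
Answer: -230/11 - I*sqrt(31453)/94 ≈ -20.909 - 1.8867*I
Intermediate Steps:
q = I*sqrt(31453) (q = sqrt(-31453) = I*sqrt(31453) ≈ 177.35*I)
q/c(P(12, 0)) - 690/33 = (I*sqrt(31453))/(-82 - 1*12) - 690/33 = (I*sqrt(31453))/(-82 - 12) - 690*1/33 = (I*sqrt(31453))/(-94) - 230/11 = (I*sqrt(31453))*(-1/94) - 230/11 = -I*sqrt(31453)/94 - 230/11 = -230/11 - I*sqrt(31453)/94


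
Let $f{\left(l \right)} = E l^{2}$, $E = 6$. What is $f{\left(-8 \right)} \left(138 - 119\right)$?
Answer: $7296$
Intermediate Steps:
$f{\left(l \right)} = 6 l^{2}$
$f{\left(-8 \right)} \left(138 - 119\right) = 6 \left(-8\right)^{2} \left(138 - 119\right) = 6 \cdot 64 \cdot 19 = 384 \cdot 19 = 7296$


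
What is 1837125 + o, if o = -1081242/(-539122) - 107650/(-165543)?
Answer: 81979868082792728/44623936623 ≈ 1.8371e+6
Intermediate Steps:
o = 118514263853/44623936623 (o = -1081242*(-1/539122) - 107650*(-1/165543) = 540621/269561 + 107650/165543 = 118514263853/44623936623 ≈ 2.6558)
1837125 + o = 1837125 + 118514263853/44623936623 = 81979868082792728/44623936623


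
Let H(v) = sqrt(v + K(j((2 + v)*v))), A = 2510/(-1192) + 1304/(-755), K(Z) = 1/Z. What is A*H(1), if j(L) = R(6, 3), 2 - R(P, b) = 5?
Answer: -574903*sqrt(6)/449980 ≈ -3.1295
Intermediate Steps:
R(P, b) = -3 (R(P, b) = 2 - 1*5 = 2 - 5 = -3)
j(L) = -3
A = -1724709/449980 (A = 2510*(-1/1192) + 1304*(-1/755) = -1255/596 - 1304/755 = -1724709/449980 ≈ -3.8329)
H(v) = sqrt(-1/3 + v) (H(v) = sqrt(v + 1/(-3)) = sqrt(v - 1/3) = sqrt(-1/3 + v))
A*H(1) = -574903*sqrt(-3 + 9*1)/449980 = -574903*sqrt(-3 + 9)/449980 = -574903*sqrt(6)/449980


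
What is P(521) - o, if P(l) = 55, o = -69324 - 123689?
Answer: 193068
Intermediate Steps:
o = -193013
P(521) - o = 55 - 1*(-193013) = 55 + 193013 = 193068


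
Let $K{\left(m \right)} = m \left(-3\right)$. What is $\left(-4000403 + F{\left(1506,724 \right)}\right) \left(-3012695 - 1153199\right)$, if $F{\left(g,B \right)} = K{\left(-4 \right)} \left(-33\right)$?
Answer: $16666904549306$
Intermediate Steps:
$K{\left(m \right)} = - 3 m$
$F{\left(g,B \right)} = -396$ ($F{\left(g,B \right)} = \left(-3\right) \left(-4\right) \left(-33\right) = 12 \left(-33\right) = -396$)
$\left(-4000403 + F{\left(1506,724 \right)}\right) \left(-3012695 - 1153199\right) = \left(-4000403 - 396\right) \left(-3012695 - 1153199\right) = \left(-4000799\right) \left(-4165894\right) = 16666904549306$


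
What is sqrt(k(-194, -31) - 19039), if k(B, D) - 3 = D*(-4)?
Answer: 4*I*sqrt(1182) ≈ 137.52*I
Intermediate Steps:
k(B, D) = 3 - 4*D (k(B, D) = 3 + D*(-4) = 3 - 4*D)
sqrt(k(-194, -31) - 19039) = sqrt((3 - 4*(-31)) - 19039) = sqrt((3 + 124) - 19039) = sqrt(127 - 19039) = sqrt(-18912) = 4*I*sqrt(1182)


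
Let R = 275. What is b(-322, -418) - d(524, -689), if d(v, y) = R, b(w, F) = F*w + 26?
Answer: 134347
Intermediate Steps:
b(w, F) = 26 + F*w
d(v, y) = 275
b(-322, -418) - d(524, -689) = (26 - 418*(-322)) - 1*275 = (26 + 134596) - 275 = 134622 - 275 = 134347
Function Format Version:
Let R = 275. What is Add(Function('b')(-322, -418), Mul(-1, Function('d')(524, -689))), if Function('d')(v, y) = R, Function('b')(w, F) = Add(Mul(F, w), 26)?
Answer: 134347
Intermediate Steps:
Function('b')(w, F) = Add(26, Mul(F, w))
Function('d')(v, y) = 275
Add(Function('b')(-322, -418), Mul(-1, Function('d')(524, -689))) = Add(Add(26, Mul(-418, -322)), Mul(-1, 275)) = Add(Add(26, 134596), -275) = Add(134622, -275) = 134347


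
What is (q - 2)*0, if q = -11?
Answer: 0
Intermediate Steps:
(q - 2)*0 = (-11 - 2)*0 = -13*0 = 0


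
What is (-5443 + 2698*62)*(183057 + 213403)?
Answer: 64160311180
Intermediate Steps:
(-5443 + 2698*62)*(183057 + 213403) = (-5443 + 167276)*396460 = 161833*396460 = 64160311180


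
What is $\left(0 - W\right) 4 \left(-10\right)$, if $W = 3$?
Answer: $120$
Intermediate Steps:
$\left(0 - W\right) 4 \left(-10\right) = \left(0 - 3\right) 4 \left(-10\right) = \left(-3\right) 4 \left(-10\right) = \left(-12\right) \left(-10\right) = 120$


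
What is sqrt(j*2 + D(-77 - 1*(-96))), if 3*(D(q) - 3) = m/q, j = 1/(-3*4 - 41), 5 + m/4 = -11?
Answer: sqrt(16787697)/3021 ≈ 1.3563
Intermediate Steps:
m = -64 (m = -20 + 4*(-11) = -20 - 44 = -64)
j = -1/53 (j = 1/(-12 - 41) = 1/(-53) = -1/53 ≈ -0.018868)
D(q) = 3 - 64/(3*q) (D(q) = 3 + (-64/q)/3 = 3 - 64/(3*q))
sqrt(j*2 + D(-77 - 1*(-96))) = sqrt(-1/53*2 + (3 - 64/(3*(-77 - 1*(-96))))) = sqrt(-2/53 + (3 - 64/(3*(-77 + 96)))) = sqrt(-2/53 + (3 - 64/3/19)) = sqrt(-2/53 + (3 - 64/3*1/19)) = sqrt(-2/53 + (3 - 64/57)) = sqrt(-2/53 + 107/57) = sqrt(5557/3021) = sqrt(16787697)/3021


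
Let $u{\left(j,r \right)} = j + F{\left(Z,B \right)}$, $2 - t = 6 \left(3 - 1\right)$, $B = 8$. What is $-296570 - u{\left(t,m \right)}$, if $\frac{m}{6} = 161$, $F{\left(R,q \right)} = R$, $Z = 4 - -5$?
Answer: $-296569$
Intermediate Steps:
$Z = 9$ ($Z = 4 + 5 = 9$)
$t = -10$ ($t = 2 - 6 \left(3 - 1\right) = 2 - 6 \cdot 2 = 2 - 12 = -10$)
$m = 966$ ($m = 6 \cdot 161 = 966$)
$u{\left(j,r \right)} = 9 + j$ ($u{\left(j,r \right)} = j + 9 = 9 + j$)
$-296570 - u{\left(t,m \right)} = -296570 - \left(9 - 10\right) = -296570 - -1 = -296570 + 1 = -296569$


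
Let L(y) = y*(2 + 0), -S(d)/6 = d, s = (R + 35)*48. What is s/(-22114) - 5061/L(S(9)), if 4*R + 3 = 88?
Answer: 18604559/398052 ≈ 46.739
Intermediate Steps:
R = 85/4 (R = -3/4 + (1/4)*88 = -3/4 + 22 = 85/4 ≈ 21.250)
s = 2700 (s = (85/4 + 35)*48 = (225/4)*48 = 2700)
S(d) = -6*d
L(y) = 2*y (L(y) = y*2 = 2*y)
s/(-22114) - 5061/L(S(9)) = 2700/(-22114) - 5061/(2*(-6*9)) = 2700*(-1/22114) - 5061/(2*(-54)) = -1350/11057 - 5061/(-108) = -1350/11057 - 5061*(-1/108) = -1350/11057 + 1687/36 = 18604559/398052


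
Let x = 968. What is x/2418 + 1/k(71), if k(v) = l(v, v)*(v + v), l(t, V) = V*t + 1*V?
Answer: 117112915/292539312 ≈ 0.40033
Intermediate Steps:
l(t, V) = V + V*t (l(t, V) = V*t + V = V + V*t)
k(v) = 2*v**2*(1 + v) (k(v) = (v*(1 + v))*(v + v) = (v*(1 + v))*(2*v) = 2*v**2*(1 + v))
x/2418 + 1/k(71) = 968/2418 + 1/(2*71**2*(1 + 71)) = 968*(1/2418) + 1/(2*5041*72) = 484/1209 + 1/725904 = 117112915/292539312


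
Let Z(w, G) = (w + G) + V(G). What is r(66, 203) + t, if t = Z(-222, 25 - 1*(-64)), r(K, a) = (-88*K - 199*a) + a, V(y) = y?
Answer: -46046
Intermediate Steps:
Z(w, G) = w + 2*G (Z(w, G) = (w + G) + G = (G + w) + G = w + 2*G)
r(K, a) = -198*a - 88*K (r(K, a) = (-199*a - 88*K) + a = -198*a - 88*K)
t = -44 (t = -222 + 2*(25 - 1*(-64)) = -222 + 2*(25 + 64) = -222 + 2*89 = -222 + 178 = -44)
r(66, 203) + t = (-198*203 - 88*66) - 44 = (-40194 - 5808) - 44 = -46002 - 44 = -46046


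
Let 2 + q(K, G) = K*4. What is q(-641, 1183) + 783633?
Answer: 781067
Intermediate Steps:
q(K, G) = -2 + 4*K (q(K, G) = -2 + K*4 = -2 + 4*K)
q(-641, 1183) + 783633 = (-2 + 4*(-641)) + 783633 = (-2 - 2564) + 783633 = -2566 + 783633 = 781067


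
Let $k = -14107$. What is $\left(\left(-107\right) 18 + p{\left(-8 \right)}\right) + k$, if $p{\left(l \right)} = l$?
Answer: $-16041$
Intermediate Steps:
$\left(\left(-107\right) 18 + p{\left(-8 \right)}\right) + k = \left(\left(-107\right) 18 - 8\right) - 14107 = \left(-1926 - 8\right) - 14107 = -1934 - 14107 = -16041$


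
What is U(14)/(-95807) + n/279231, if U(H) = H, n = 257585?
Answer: 24674536861/26752284417 ≈ 0.92233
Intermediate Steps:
U(14)/(-95807) + n/279231 = 14/(-95807) + 257585/279231 = 14*(-1/95807) + 257585*(1/279231) = -14/95807 + 257585/279231 = 24674536861/26752284417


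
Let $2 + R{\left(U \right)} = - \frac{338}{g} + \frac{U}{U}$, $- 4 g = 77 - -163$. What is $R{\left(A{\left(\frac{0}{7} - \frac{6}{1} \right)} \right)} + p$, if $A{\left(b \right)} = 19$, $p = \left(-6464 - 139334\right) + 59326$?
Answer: $- \frac{2594021}{30} \approx -86467.0$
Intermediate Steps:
$p = -86472$ ($p = -145798 + 59326 = -86472$)
$g = -60$ ($g = - \frac{77 - -163}{4} = - \frac{77 + 163}{4} = \left(- \frac{1}{4}\right) 240 = -60$)
$R{\left(U \right)} = \frac{139}{30}$ ($R{\left(U \right)} = -2 + \left(- \frac{338}{-60} + \frac{U}{U}\right) = -2 + \left(\left(-338\right) \left(- \frac{1}{60}\right) + 1\right) = -2 + \left(\frac{169}{30} + 1\right) = -2 + \frac{199}{30} = \frac{139}{30}$)
$R{\left(A{\left(\frac{0}{7} - \frac{6}{1} \right)} \right)} + p = \frac{139}{30} - 86472 = - \frac{2594021}{30}$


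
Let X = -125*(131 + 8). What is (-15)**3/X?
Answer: 27/139 ≈ 0.19424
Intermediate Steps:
X = -17375 (X = -125*139 = -17375)
(-15)**3/X = (-15)**3/(-17375) = -3375*(-1/17375) = 27/139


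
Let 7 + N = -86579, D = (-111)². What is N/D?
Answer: -28862/4107 ≈ -7.0275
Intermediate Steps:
D = 12321
N = -86586 (N = -7 - 86579 = -86586)
N/D = -86586/12321 = -86586*1/12321 = -28862/4107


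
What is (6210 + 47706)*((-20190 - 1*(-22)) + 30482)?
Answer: 556089624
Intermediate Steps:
(6210 + 47706)*((-20190 - 1*(-22)) + 30482) = 53916*((-20190 + 22) + 30482) = 53916*(-20168 + 30482) = 53916*10314 = 556089624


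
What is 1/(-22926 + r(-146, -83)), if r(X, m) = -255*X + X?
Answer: 1/14158 ≈ 7.0631e-5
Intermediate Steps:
r(X, m) = -254*X
1/(-22926 + r(-146, -83)) = 1/(-22926 - 254*(-146)) = 1/(-22926 + 37084) = 1/14158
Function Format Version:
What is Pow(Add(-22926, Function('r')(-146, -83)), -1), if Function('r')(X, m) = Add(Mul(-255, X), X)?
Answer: Rational(1, 14158) ≈ 7.0631e-5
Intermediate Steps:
Function('r')(X, m) = Mul(-254, X)
Pow(Add(-22926, Function('r')(-146, -83)), -1) = Pow(Add(-22926, Mul(-254, -146)), -1) = Pow(Add(-22926, 37084), -1) = Pow(14158, -1) = Rational(1, 14158)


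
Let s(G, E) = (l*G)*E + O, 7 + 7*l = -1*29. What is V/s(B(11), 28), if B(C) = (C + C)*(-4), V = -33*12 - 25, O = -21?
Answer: -421/12651 ≈ -0.033278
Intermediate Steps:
V = -421 (V = -396 - 25 = -421)
B(C) = -8*C (B(C) = (2*C)*(-4) = -8*C)
l = -36/7 (l = -1 + (-1*29)/7 = -1 + (⅐)*(-29) = -1 - 29/7 = -36/7 ≈ -5.1429)
s(G, E) = -21 - 36*E*G/7 (s(G, E) = (-36*G/7)*E - 21 = -36*E*G/7 - 21 = -21 - 36*E*G/7)
V/s(B(11), 28) = -421/(-21 - 36/7*28*(-8*11)) = -421/(-21 - 36/7*28*(-88)) = -421/(-21 + 12672) = -421/12651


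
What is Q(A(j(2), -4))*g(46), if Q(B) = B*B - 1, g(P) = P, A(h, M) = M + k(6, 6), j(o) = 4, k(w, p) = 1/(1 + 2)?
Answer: 5152/9 ≈ 572.44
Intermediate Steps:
k(w, p) = ⅓ (k(w, p) = 1/3 = ⅓)
A(h, M) = ⅓ + M (A(h, M) = M + ⅓ = ⅓ + M)
Q(B) = -1 + B² (Q(B) = B² - 1 = -1 + B²)
Q(A(j(2), -4))*g(46) = (-1 + (⅓ - 4)²)*46 = (-1 + (-11/3)²)*46 = (-1 + 121/9)*46 = (112/9)*46 = 5152/9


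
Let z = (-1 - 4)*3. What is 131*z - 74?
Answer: -2039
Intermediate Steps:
z = -15 (z = -5*3 = -15)
131*z - 74 = 131*(-15) - 74 = -1965 - 74 = -2039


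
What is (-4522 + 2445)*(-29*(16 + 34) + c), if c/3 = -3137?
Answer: 22558297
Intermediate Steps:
c = -9411 (c = 3*(-3137) = -9411)
(-4522 + 2445)*(-29*(16 + 34) + c) = (-4522 + 2445)*(-29*(16 + 34) - 9411) = -2077*(-29*50 - 9411) = -2077*(-1450 - 9411) = -2077*(-10861) = 22558297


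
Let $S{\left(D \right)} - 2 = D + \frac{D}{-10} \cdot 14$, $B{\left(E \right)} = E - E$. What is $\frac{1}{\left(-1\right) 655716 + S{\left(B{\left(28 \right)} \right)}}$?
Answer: $- \frac{1}{655714} \approx -1.5251 \cdot 10^{-6}$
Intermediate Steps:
$B{\left(E \right)} = 0$
$S{\left(D \right)} = 2 - \frac{2 D}{5}$ ($S{\left(D \right)} = 2 + \left(D + \frac{D}{-10} \cdot 14\right) = 2 + \left(D + D \left(- \frac{1}{10}\right) 14\right) = 2 + \left(D + - \frac{D}{10} \cdot 14\right) = 2 + \left(D - \frac{7 D}{5}\right) = 2 - \frac{2 D}{5}$)
$\frac{1}{\left(-1\right) 655716 + S{\left(B{\left(28 \right)} \right)}} = \frac{1}{\left(-1\right) 655716 + \left(2 - 0\right)} = \frac{1}{-655716 + \left(2 + 0\right)} = \frac{1}{-655716 + 2} = \frac{1}{-655714} = - \frac{1}{655714}$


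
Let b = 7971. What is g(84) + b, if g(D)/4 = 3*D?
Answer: 8979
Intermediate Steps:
g(D) = 12*D (g(D) = 4*(3*D) = 12*D)
g(84) + b = 12*84 + 7971 = 1008 + 7971 = 8979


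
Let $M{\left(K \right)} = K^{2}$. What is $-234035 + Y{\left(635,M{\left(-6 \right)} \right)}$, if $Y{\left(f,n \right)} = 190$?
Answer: $-233845$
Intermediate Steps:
$-234035 + Y{\left(635,M{\left(-6 \right)} \right)} = -234035 + 190 = -233845$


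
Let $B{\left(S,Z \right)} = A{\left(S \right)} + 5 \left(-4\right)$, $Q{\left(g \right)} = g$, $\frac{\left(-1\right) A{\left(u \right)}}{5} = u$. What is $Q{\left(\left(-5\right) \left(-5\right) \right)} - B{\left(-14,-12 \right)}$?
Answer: $-25$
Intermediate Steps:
$A{\left(u \right)} = - 5 u$
$B{\left(S,Z \right)} = -20 - 5 S$ ($B{\left(S,Z \right)} = - 5 S + 5 \left(-4\right) = - 5 S - 20 = -20 - 5 S$)
$Q{\left(\left(-5\right) \left(-5\right) \right)} - B{\left(-14,-12 \right)} = \left(-5\right) \left(-5\right) - \left(-20 - -70\right) = 25 - \left(-20 + 70\right) = 25 - 50 = -25$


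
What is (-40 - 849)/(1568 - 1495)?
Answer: -889/73 ≈ -12.178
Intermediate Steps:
(-40 - 849)/(1568 - 1495) = -889/73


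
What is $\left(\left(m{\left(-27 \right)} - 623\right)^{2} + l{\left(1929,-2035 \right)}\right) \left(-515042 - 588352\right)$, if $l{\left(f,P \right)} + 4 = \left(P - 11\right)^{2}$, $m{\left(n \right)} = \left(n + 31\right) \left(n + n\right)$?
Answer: $-5395633072002$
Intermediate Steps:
$m{\left(n \right)} = 2 n \left(31 + n\right)$ ($m{\left(n \right)} = \left(31 + n\right) 2 n = 2 n \left(31 + n\right)$)
$l{\left(f,P \right)} = -4 + \left(-11 + P\right)^{2}$ ($l{\left(f,P \right)} = -4 + \left(P - 11\right)^{2} = -4 + \left(-11 + P\right)^{2}$)
$\left(\left(m{\left(-27 \right)} - 623\right)^{2} + l{\left(1929,-2035 \right)}\right) \left(-515042 - 588352\right) = \left(\left(2 \left(-27\right) \left(31 - 27\right) - 623\right)^{2} - \left(4 - \left(-11 - 2035\right)^{2}\right)\right) \left(-515042 - 588352\right) = \left(\left(2 \left(-27\right) 4 - 623\right)^{2} - \left(4 - \left(-2046\right)^{2}\right)\right) \left(-515042 - 588352\right) = \left(\left(-216 - 623\right)^{2} + \left(-4 + 4186116\right)\right) \left(-1103394\right) = \left(\left(-839\right)^{2} + 4186112\right) \left(-1103394\right) = \left(703921 + 4186112\right) \left(-1103394\right) = 4890033 \left(-1103394\right) = -5395633072002$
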